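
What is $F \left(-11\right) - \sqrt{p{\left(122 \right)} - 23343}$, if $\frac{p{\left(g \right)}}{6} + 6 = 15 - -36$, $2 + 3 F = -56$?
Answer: $\frac{638}{3} - i \sqrt{23073} \approx 212.67 - 151.9 i$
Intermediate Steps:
$F = - \frac{58}{3}$ ($F = - \frac{2}{3} + \frac{1}{3} \left(-56\right) = - \frac{2}{3} - \frac{56}{3} = - \frac{58}{3} \approx -19.333$)
$p{\left(g \right)} = 270$ ($p{\left(g \right)} = -36 + 6 \left(15 - -36\right) = -36 + 6 \left(15 + 36\right) = -36 + 6 \cdot 51 = -36 + 306 = 270$)
$F \left(-11\right) - \sqrt{p{\left(122 \right)} - 23343} = \left(- \frac{58}{3}\right) \left(-11\right) - \sqrt{270 - 23343} = \frac{638}{3} - \sqrt{-23073} = \frac{638}{3} - i \sqrt{23073}$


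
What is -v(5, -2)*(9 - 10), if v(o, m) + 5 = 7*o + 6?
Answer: 36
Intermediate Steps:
v(o, m) = 1 + 7*o (v(o, m) = -5 + (7*o + 6) = -5 + (6 + 7*o) = 1 + 7*o)
-v(5, -2)*(9 - 10) = -(1 + 7*5)*(9 - 10) = -(1 + 35)*(-1) = -36*(-1) = -1*(-36) = 36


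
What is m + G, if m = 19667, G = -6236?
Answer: 13431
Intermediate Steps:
m + G = 19667 - 6236 = 13431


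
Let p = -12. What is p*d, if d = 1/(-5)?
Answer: 12/5 ≈ 2.4000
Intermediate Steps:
d = -⅕ ≈ -0.20000
p*d = -12*(-⅕) = 12/5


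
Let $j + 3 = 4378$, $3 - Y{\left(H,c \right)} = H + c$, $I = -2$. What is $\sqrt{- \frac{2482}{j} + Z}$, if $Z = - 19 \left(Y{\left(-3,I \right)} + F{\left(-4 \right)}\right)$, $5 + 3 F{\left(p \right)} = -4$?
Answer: $\frac{i \sqrt{2926749}}{175} \approx 9.7758 i$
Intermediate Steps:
$F{\left(p \right)} = -3$ ($F{\left(p \right)} = - \frac{5}{3} + \frac{1}{3} \left(-4\right) = - \frac{5}{3} - \frac{4}{3} = -3$)
$Y{\left(H,c \right)} = 3 - H - c$ ($Y{\left(H,c \right)} = 3 - \left(H + c\right) = 3 - H - c$)
$j = 4375$ ($j = -3 + 4378 = 4375$)
$Z = -95$ ($Z = - 19 \left(\left(3 - -3 - -2\right) - 3\right) = - 19 \left(\left(3 + 3 + 2\right) - 3\right) = - 19 \left(8 - 3\right) = \left(-19\right) 5 = -95$)
$\sqrt{- \frac{2482}{j} + Z} = \sqrt{- \frac{2482}{4375} - 95} = \sqrt{- \frac{418107}{4375}} = \frac{i \sqrt{2926749}}{175}$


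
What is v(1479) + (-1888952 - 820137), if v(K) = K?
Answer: -2707610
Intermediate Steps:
v(1479) + (-1888952 - 820137) = 1479 + (-1888952 - 820137) = 1479 - 2709089 = -2707610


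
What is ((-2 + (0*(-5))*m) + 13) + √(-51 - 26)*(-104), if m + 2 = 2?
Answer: 11 - 104*I*√77 ≈ 11.0 - 912.6*I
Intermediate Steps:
m = 0 (m = -2 + 2 = 0)
((-2 + (0*(-5))*m) + 13) + √(-51 - 26)*(-104) = ((-2 + (0*(-5))*0) + 13) + √(-51 - 26)*(-104) = ((-2 + 0*0) + 13) + √(-77)*(-104) = ((-2 + 0) + 13) + (I*√77)*(-104) = (-2 + 13) - 104*I*√77 = 11 - 104*I*√77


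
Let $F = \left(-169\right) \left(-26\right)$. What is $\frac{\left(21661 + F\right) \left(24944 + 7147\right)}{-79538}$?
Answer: $- \frac{836131005}{79538} \approx -10512.0$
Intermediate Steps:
$F = 4394$
$\frac{\left(21661 + F\right) \left(24944 + 7147\right)}{-79538} = \frac{\left(21661 + 4394\right) \left(24944 + 7147\right)}{-79538} = 26055 \cdot 32091 \left(- \frac{1}{79538}\right) = 836131005 \left(- \frac{1}{79538}\right) = - \frac{836131005}{79538}$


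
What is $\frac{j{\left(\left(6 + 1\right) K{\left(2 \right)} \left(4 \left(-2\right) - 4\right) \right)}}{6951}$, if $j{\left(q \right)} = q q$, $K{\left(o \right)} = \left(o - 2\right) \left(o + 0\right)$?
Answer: $0$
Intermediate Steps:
$K{\left(o \right)} = o \left(-2 + o\right)$ ($K{\left(o \right)} = \left(-2 + o\right) o = o \left(-2 + o\right)$)
$j{\left(q \right)} = q^{2}$
$\frac{j{\left(\left(6 + 1\right) K{\left(2 \right)} \left(4 \left(-2\right) - 4\right) \right)}}{6951} = \frac{\left(\left(6 + 1\right) 2 \left(-2 + 2\right) \left(4 \left(-2\right) - 4\right)\right)^{2}}{6951} = \left(7 \cdot 2 \cdot 0 \left(-8 - 4\right)\right)^{2} \cdot \frac{1}{6951} = \left(7 \cdot 0 \left(-12\right)\right)^{2} \cdot \frac{1}{6951} = \left(0 \left(-12\right)\right)^{2} \cdot \frac{1}{6951} = 0^{2} \cdot \frac{1}{6951} = 0 \cdot \frac{1}{6951} = 0$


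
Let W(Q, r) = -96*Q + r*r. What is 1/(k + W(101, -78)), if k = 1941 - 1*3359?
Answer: -1/5030 ≈ -0.00019881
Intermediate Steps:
W(Q, r) = r² - 96*Q (W(Q, r) = -96*Q + r² = r² - 96*Q)
k = -1418 (k = 1941 - 3359 = -1418)
1/(k + W(101, -78)) = 1/(-1418 + ((-78)² - 96*101)) = 1/(-1418 + (6084 - 9696)) = 1/(-1418 - 3612) = 1/(-5030) = -1/5030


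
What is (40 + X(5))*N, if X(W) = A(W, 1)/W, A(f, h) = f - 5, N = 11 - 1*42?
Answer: -1240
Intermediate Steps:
N = -31 (N = 11 - 42 = -31)
A(f, h) = -5 + f
X(W) = (-5 + W)/W
(40 + X(5))*N = (40 + (-5 + 5)/5)*(-31) = (40 + (1/5)*0)*(-31) = (40 + 0)*(-31) = 40*(-31) = -1240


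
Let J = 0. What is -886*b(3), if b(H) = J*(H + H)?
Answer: 0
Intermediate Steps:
b(H) = 0 (b(H) = 0*(H + H) = 0*(2*H) = 0)
-886*b(3) = -886*0 = 0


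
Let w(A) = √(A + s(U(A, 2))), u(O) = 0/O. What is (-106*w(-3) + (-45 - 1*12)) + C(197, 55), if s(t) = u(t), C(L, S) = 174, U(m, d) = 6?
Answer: 117 - 106*I*√3 ≈ 117.0 - 183.6*I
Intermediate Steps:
u(O) = 0
s(t) = 0
w(A) = √A (w(A) = √(A + 0) = √A)
(-106*w(-3) + (-45 - 1*12)) + C(197, 55) = (-106*I*√3 + (-45 - 1*12)) + 174 = (-106*I*√3 + (-45 - 12)) + 174 = (-106*I*√3 - 57) + 174 = (-57 - 106*I*√3) + 174 = 117 - 106*I*√3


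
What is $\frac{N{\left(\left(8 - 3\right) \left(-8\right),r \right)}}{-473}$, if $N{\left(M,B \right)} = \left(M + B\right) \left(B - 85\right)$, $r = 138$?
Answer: $- \frac{5194}{473} \approx -10.981$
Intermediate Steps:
$N{\left(M,B \right)} = \left(-85 + B\right) \left(B + M\right)$ ($N{\left(M,B \right)} = \left(B + M\right) \left(-85 + B\right) = \left(-85 + B\right) \left(B + M\right)$)
$\frac{N{\left(\left(8 - 3\right) \left(-8\right),r \right)}}{-473} = \frac{138^{2} - 11730 - 85 \left(8 - 3\right) \left(-8\right) + 138 \left(8 - 3\right) \left(-8\right)}{-473} = \left(19044 - 11730 - 85 \cdot 5 \left(-8\right) + 138 \cdot 5 \left(-8\right)\right) \left(- \frac{1}{473}\right) = \left(19044 - 11730 - -3400 + 138 \left(-40\right)\right) \left(- \frac{1}{473}\right) = \left(19044 - 11730 + 3400 - 5520\right) \left(- \frac{1}{473}\right) = 5194 \left(- \frac{1}{473}\right) = - \frac{5194}{473}$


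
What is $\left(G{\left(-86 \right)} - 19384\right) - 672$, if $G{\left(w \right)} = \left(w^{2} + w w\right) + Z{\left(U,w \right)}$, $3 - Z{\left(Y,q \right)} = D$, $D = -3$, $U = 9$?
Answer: $-5258$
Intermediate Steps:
$Z{\left(Y,q \right)} = 6$ ($Z{\left(Y,q \right)} = 3 - -3 = 3 + 3 = 6$)
$G{\left(w \right)} = 6 + 2 w^{2}$ ($G{\left(w \right)} = \left(w^{2} + w w\right) + 6 = \left(w^{2} + w^{2}\right) + 6 = 2 w^{2} + 6 = 6 + 2 w^{2}$)
$\left(G{\left(-86 \right)} - 19384\right) - 672 = \left(\left(6 + 2 \left(-86\right)^{2}\right) - 19384\right) - 672 = \left(\left(6 + 2 \cdot 7396\right) - 19384\right) - 672 = \left(\left(6 + 14792\right) - 19384\right) - 672 = \left(14798 - 19384\right) - 672 = -4586 - 672 = -5258$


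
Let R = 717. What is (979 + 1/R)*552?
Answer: 129157696/239 ≈ 5.4041e+5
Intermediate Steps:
(979 + 1/R)*552 = (979 + 1/717)*552 = (701944/717)*552 = 129157696/239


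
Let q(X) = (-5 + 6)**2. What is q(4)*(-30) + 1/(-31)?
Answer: -931/31 ≈ -30.032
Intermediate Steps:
q(X) = 1 (q(X) = 1**2 = 1)
q(4)*(-30) + 1/(-31) = 1*(-30) + 1/(-31) = -30 - 1/31 = -931/31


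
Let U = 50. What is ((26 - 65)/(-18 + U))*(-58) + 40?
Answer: 1771/16 ≈ 110.69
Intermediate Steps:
((26 - 65)/(-18 + U))*(-58) + 40 = ((26 - 65)/(-18 + 50))*(-58) + 40 = -39/32*(-58) + 40 = 1131/16 + 40 = 1771/16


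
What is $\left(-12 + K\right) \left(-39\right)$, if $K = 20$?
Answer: $-312$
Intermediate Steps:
$\left(-12 + K\right) \left(-39\right) = \left(-12 + 20\right) \left(-39\right) = 8 \left(-39\right) = -312$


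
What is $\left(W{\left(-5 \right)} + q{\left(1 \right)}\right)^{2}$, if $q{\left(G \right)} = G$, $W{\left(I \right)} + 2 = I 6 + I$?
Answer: $1296$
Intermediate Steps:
$W{\left(I \right)} = -2 + 7 I$ ($W{\left(I \right)} = -2 + \left(I 6 + I\right) = -2 + \left(6 I + I\right) = -2 + 7 I$)
$\left(W{\left(-5 \right)} + q{\left(1 \right)}\right)^{2} = \left(\left(-2 + 7 \left(-5\right)\right) + 1\right)^{2} = \left(\left(-2 - 35\right) + 1\right)^{2} = \left(-37 + 1\right)^{2} = \left(-36\right)^{2} = 1296$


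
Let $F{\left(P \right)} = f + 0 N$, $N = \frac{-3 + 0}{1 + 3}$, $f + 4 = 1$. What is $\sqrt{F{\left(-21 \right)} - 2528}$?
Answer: $i \sqrt{2531} \approx 50.309 i$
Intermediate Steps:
$f = -3$ ($f = -4 + 1 = -3$)
$N = - \frac{3}{4} \approx -0.75$
$F{\left(P \right)} = -3$ ($F{\left(P \right)} = -3 + 0 \left(- \frac{3}{4}\right) = -3 + 0 = -3$)
$\sqrt{F{\left(-21 \right)} - 2528} = \sqrt{-3 - 2528} = \sqrt{-2531} = i \sqrt{2531}$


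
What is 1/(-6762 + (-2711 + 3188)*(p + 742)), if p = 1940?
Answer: 1/1272552 ≈ 7.8582e-7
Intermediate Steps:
1/(-6762 + (-2711 + 3188)*(p + 742)) = 1/(-6762 + (-2711 + 3188)*(1940 + 742)) = 1/(-6762 + 477*2682) = 1/(-6762 + 1279314) = 1/1272552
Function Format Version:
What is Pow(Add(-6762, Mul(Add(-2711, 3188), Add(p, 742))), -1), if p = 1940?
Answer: Rational(1, 1272552) ≈ 7.8582e-7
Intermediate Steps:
Pow(Add(-6762, Mul(Add(-2711, 3188), Add(p, 742))), -1) = Pow(Add(-6762, Mul(Add(-2711, 3188), Add(1940, 742))), -1) = Pow(Add(-6762, Mul(477, 2682)), -1) = Pow(Add(-6762, 1279314), -1) = Pow(1272552, -1) = Rational(1, 1272552)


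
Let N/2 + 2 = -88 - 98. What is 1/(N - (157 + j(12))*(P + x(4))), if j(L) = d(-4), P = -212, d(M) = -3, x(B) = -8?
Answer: 1/33504 ≈ 2.9847e-5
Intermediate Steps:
j(L) = -3
N = -376 (N = -4 + 2*(-88 - 98) = -4 + 2*(-186) = -4 - 372 = -376)
1/(N - (157 + j(12))*(P + x(4))) = 1/(-376 - (157 - 3)*(-212 - 8)) = 1/(-376 - 154*(-220)) = 1/(-376 - 1*(-33880)) = 1/(-376 + 33880) = 1/33504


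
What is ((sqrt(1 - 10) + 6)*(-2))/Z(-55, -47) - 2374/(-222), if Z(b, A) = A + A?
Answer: 56455/5217 + 3*I/47 ≈ 10.821 + 0.06383*I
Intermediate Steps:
Z(b, A) = 2*A
((sqrt(1 - 10) + 6)*(-2))/Z(-55, -47) - 2374/(-222) = ((sqrt(1 - 10) + 6)*(-2))/((2*(-47))) - 2374/(-222) = ((sqrt(-9) + 6)*(-2))/(-94) - 2374*(-1/222) = ((3*I + 6)*(-2))*(-1/94) + 1187/111 = ((6 + 3*I)*(-2))*(-1/94) + 1187/111 = (-12 - 6*I)*(-1/94) + 1187/111 = (6/47 + 3*I/47) + 1187/111 = 56455/5217 + 3*I/47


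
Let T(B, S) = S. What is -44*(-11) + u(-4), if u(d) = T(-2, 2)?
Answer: 486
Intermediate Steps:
u(d) = 2
-44*(-11) + u(-4) = -44*(-11) + 2 = 484 + 2 = 486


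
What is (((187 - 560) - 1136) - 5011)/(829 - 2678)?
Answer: 6520/1849 ≈ 3.5262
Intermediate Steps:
(((187 - 560) - 1136) - 5011)/(829 - 2678) = ((-373 - 1136) - 5011)/(-1849) = (-1509 - 5011)*(-1/1849) = -6520*(-1/1849) = 6520/1849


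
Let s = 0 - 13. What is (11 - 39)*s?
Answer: 364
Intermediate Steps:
s = -13
(11 - 39)*s = (11 - 39)*(-13) = -28*(-13) = 364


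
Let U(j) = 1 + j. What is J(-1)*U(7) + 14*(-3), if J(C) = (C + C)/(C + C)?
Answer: -34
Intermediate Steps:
J(C) = 1 (J(C) = (2*C)/((2*C)) = (2*C)*(1/(2*C)) = 1)
J(-1)*U(7) + 14*(-3) = 1*(1 + 7) + 14*(-3) = 1*8 - 42 = 8 - 42 = -34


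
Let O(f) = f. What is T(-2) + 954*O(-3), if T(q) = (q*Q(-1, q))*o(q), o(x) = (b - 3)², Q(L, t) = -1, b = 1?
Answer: -2854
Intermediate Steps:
o(x) = 4 (o(x) = (1 - 3)² = (-2)² = 4)
T(q) = -4*q (T(q) = (q*(-1))*4 = -q*4 = -4*q)
T(-2) + 954*O(-3) = -4*(-2) + 954*(-3) = 8 - 2862 = -2854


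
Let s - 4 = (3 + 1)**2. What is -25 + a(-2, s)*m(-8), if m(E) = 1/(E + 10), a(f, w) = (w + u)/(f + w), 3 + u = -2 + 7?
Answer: -439/18 ≈ -24.389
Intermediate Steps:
s = 20 (s = 4 + (3 + 1)**2 = 4 + 4**2 = 4 + 16 = 20)
u = 2 (u = -3 + (-2 + 7) = -3 + 5 = 2)
a(f, w) = (2 + w)/(f + w) (a(f, w) = (w + 2)/(f + w) = (2 + w)/(f + w))
m(E) = 1/(10 + E)
-25 + a(-2, s)*m(-8) = -25 + ((2 + 20)/(-2 + 20))/(10 - 8) = -25 + (22/18)/2 = -25 + ((1/18)*22)*(1/2) = -25 + (11/9)*(1/2) = -25 + 11/18 = -439/18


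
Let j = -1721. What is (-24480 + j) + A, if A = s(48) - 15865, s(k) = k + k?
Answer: -41970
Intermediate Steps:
s(k) = 2*k
A = -15769 (A = 2*48 - 15865 = 96 - 15865 = -15769)
(-24480 + j) + A = (-24480 - 1721) - 15769 = -26201 - 15769 = -41970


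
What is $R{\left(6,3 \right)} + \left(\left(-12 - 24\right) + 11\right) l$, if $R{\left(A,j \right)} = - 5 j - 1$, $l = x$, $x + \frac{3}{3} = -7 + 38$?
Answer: $-766$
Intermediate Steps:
$x = 30$ ($x = -1 + \left(-7 + 38\right) = -1 + 31 = 30$)
$l = 30$
$R{\left(A,j \right)} = -1 - 5 j$
$R{\left(6,3 \right)} + \left(\left(-12 - 24\right) + 11\right) l = \left(-1 - 15\right) + \left(\left(-12 - 24\right) + 11\right) 30 = \left(-1 - 15\right) + \left(-36 + 11\right) 30 = -16 - 750 = -766$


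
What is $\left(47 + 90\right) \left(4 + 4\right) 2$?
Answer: $2192$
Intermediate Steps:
$\left(47 + 90\right) \left(4 + 4\right) 2 = 137 \cdot 8 \cdot 2 = 137 \cdot 16 = 2192$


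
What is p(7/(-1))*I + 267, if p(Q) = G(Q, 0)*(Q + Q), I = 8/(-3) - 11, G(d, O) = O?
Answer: 267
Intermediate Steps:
I = -41/3 (I = 8*(-1/3) - 11 = -8/3 - 11 = -41/3 ≈ -13.667)
p(Q) = 0 (p(Q) = 0*(Q + Q) = 0*(2*Q) = 0)
p(7/(-1))*I + 267 = 0*(-41/3) + 267 = 0 + 267 = 267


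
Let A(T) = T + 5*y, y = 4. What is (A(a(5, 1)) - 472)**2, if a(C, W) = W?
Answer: 203401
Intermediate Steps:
A(T) = 20 + T (A(T) = T + 5*4 = T + 20 = 20 + T)
(A(a(5, 1)) - 472)**2 = ((20 + 1) - 472)**2 = (21 - 472)**2 = (-451)**2 = 203401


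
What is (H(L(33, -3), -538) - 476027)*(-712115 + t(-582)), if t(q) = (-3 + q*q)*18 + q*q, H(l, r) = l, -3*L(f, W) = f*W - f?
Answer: -2724330111021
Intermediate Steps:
L(f, W) = f/3 - W*f/3 (L(f, W) = -(f*W - f)/3 = -(W*f - f)/3 = -(-f + W*f)/3 = f/3 - W*f/3)
t(q) = -54 + 19*q**2 (t(q) = (-3 + q**2)*18 + q**2 = (-54 + 18*q**2) + q**2 = -54 + 19*q**2)
(H(L(33, -3), -538) - 476027)*(-712115 + t(-582)) = ((1/3)*33*(1 - 1*(-3)) - 476027)*(-712115 + (-54 + 19*(-582)**2)) = ((1/3)*33*(1 + 3) - 476027)*(-712115 + (-54 + 19*338724)) = ((1/3)*33*4 - 476027)*(-712115 + (-54 + 6435756)) = (44 - 476027)*(-712115 + 6435702) = -475983*5723587 = -2724330111021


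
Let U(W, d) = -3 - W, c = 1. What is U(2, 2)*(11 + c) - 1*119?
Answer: -179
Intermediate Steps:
U(2, 2)*(11 + c) - 1*119 = (-3 - 1*2)*(11 + 1) - 1*119 = (-3 - 2)*12 - 119 = -5*12 - 119 = -60 - 119 = -179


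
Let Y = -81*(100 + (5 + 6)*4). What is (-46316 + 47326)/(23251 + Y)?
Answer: 1010/11587 ≈ 0.087167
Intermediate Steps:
Y = -11664 (Y = -81*(100 + 11*4) = -81*(100 + 44) = -81*144 = -11664)
(-46316 + 47326)/(23251 + Y) = (-46316 + 47326)/(23251 - 11664) = 1010/11587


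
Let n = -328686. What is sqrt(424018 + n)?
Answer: 2*sqrt(23833) ≈ 308.76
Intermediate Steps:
sqrt(424018 + n) = sqrt(424018 - 328686) = sqrt(95332) = 2*sqrt(23833)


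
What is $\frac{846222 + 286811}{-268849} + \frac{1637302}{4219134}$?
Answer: $- \frac{2170115524012}{567154978383} \approx -3.8263$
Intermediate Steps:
$\frac{846222 + 286811}{-268849} + \frac{1637302}{4219134} = 1133033 \left(- \frac{1}{268849}\right) + 1637302 \cdot \frac{1}{4219134} = - \frac{1133033}{268849} + \frac{818651}{2109567} = - \frac{2170115524012}{567154978383}$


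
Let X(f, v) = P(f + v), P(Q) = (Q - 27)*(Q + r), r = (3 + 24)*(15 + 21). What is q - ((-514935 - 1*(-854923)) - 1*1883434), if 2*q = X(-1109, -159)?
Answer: 1735106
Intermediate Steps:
r = 972 (r = 27*36 = 972)
P(Q) = (-27 + Q)*(972 + Q) (P(Q) = (Q - 27)*(Q + 972) = (-27 + Q)*(972 + Q))
X(f, v) = -26244 + (f + v)² + 945*f + 945*v (X(f, v) = -26244 + (f + v)² + 945*(f + v) = -26244 + (f + v)² + (945*f + 945*v) = -26244 + (f + v)² + 945*f + 945*v)
q = 191660 (q = (-26244 + (-1109 - 159)² + 945*(-1109) + 945*(-159))/2 = (-26244 + (-1268)² - 1048005 - 150255)/2 = (-26244 + 1607824 - 1048005 - 150255)/2 = (½)*383320 = 191660)
q - ((-514935 - 1*(-854923)) - 1*1883434) = 191660 - ((-514935 - 1*(-854923)) - 1*1883434) = 191660 - ((-514935 + 854923) - 1883434) = 191660 - (339988 - 1883434) = 191660 - 1*(-1543446) = 191660 + 1543446 = 1735106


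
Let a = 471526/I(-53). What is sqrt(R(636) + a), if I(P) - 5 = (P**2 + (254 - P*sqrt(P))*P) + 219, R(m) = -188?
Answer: sqrt(2)*sqrt((1216089 + 264046*I*sqrt(53))/(-10429 - 2809*I*sqrt(53))) ≈ 0.65061 + 14.063*I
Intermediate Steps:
I(P) = 224 + P**2 + P*(254 - P**(3/2)) (I(P) = 5 + ((P**2 + (254 - P*sqrt(P))*P) + 219) = 5 + ((P**2 + (254 - P**(3/2))*P) + 219) = 5 + ((P**2 + P*(254 - P**(3/2))) + 219) = 5 + (219 + P**2 + P*(254 - P**(3/2))) = 224 + P**2 + P*(254 - P**(3/2)))
a = 471526/(-10429 - 2809*I*sqrt(53)) (a = 471526/(224 + (-53)**2 - (-53)**(5/2) + 254*(-53)) = 471526/(224 + 2809 - 2809*I*sqrt(53) - 13462) = 471526/(-10429 - 2809*I*sqrt(53)) ≈ -9.3319 + 18.299*I)
sqrt(R(636) + a) = sqrt(-188 + (-2458772327/263479767 + 662258267*I*sqrt(53)/263479767)) = sqrt(-51992968523/263479767 + 662258267*I*sqrt(53)/263479767)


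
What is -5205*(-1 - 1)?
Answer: 10410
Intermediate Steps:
-5205*(-1 - 1) = -5205*(-2) = 10410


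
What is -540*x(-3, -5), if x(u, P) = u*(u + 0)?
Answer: -4860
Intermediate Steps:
x(u, P) = u**2 (x(u, P) = u*u = u**2)
-540*x(-3, -5) = -540*(-3)**2 = -540*9 = -4860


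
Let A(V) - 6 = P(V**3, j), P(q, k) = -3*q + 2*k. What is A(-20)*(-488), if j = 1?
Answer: -11715904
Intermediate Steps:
A(V) = 8 - 3*V**3 (A(V) = 6 + (-3*V**3 + 2*1) = 6 + (-3*V**3 + 2) = 6 + (2 - 3*V**3) = 8 - 3*V**3)
A(-20)*(-488) = (8 - 3*(-20)**3)*(-488) = (8 - 3*(-8000))*(-488) = (8 + 24000)*(-488) = 24008*(-488) = -11715904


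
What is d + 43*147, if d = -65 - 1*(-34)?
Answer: 6290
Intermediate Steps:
d = -31 (d = -65 + 34 = -31)
d + 43*147 = -31 + 43*147 = -31 + 6321 = 6290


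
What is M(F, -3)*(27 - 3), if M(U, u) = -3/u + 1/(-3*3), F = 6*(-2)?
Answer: 64/3 ≈ 21.333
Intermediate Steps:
F = -12
M(U, u) = -⅑ - 3/u (M(U, u) = -3/u - ⅓*⅓ = -3/u - ⅑ = -⅑ - 3/u)
M(F, -3)*(27 - 3) = ((⅑)*(-27 - 1*(-3))/(-3))*(27 - 3) = ((⅑)*(-⅓)*(-27 + 3))*24 = ((⅑)*(-⅓)*(-24))*24 = (8/9)*24 = 64/3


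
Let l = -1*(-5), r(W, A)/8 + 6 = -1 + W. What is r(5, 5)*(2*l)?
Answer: -160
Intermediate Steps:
r(W, A) = -56 + 8*W (r(W, A) = -48 + 8*(-1 + W) = -48 + (-8 + 8*W) = -56 + 8*W)
l = 5
r(5, 5)*(2*l) = (-56 + 8*5)*(2*5) = (-56 + 40)*10 = -16*10 = -160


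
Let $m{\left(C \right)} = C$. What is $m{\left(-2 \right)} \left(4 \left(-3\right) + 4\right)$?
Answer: $16$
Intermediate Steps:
$m{\left(-2 \right)} \left(4 \left(-3\right) + 4\right) = - 2 \left(4 \left(-3\right) + 4\right) = - 2 \left(-12 + 4\right) = \left(-2\right) \left(-8\right) = 16$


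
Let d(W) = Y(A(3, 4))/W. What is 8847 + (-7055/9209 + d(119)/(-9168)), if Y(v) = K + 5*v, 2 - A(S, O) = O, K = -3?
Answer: 88877628487973/10046945328 ≈ 8846.2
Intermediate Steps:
A(S, O) = 2 - O
Y(v) = -3 + 5*v
d(W) = -13/W (d(W) = (-3 + 5*(2 - 1*4))/W = (-3 + 5*(2 - 4))/W = (-3 + 5*(-2))/W = (-3 - 10)/W = -13/W)
8847 + (-7055/9209 + d(119)/(-9168)) = 8847 + (-7055/9209 - 13/119/(-9168)) = 8847 + (-7055*1/9209 - 13*1/119*(-1/9168)) = 8847 + (-7055/9209 - 13/119*(-1/9168)) = 8847 + (-7055/9209 + 13/1090992) = 8847 - 7696828843/10046945328 = 88877628487973/10046945328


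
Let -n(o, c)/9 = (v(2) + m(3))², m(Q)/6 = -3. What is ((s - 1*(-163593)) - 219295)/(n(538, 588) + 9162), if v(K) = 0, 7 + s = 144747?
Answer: 44519/3123 ≈ 14.255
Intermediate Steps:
s = 144740 (s = -7 + 144747 = 144740)
m(Q) = -18 (m(Q) = 6*(-3) = -18)
n(o, c) = -2916 (n(o, c) = -9*(0 - 18)² = -9*(-18)² = -9*324 = -2916)
((s - 1*(-163593)) - 219295)/(n(538, 588) + 9162) = ((144740 - 1*(-163593)) - 219295)/(-2916 + 9162) = ((144740 + 163593) - 219295)/6246 = (308333 - 219295)*(1/6246) = 89038*(1/6246) = 44519/3123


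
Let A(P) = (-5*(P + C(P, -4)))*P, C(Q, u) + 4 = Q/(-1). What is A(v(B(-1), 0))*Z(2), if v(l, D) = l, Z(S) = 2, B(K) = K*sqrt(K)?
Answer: -40*I ≈ -40.0*I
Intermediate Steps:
B(K) = K**(3/2)
C(Q, u) = -4 - Q (C(Q, u) = -4 + Q/(-1) = -4 + Q*(-1) = -4 - Q)
A(P) = 20*P (A(P) = (-5*(P + (-4 - P)))*P = (-5*(-4))*P = 20*P)
A(v(B(-1), 0))*Z(2) = (20*(-1)**(3/2))*2 = (20*(-I))*2 = -20*I*2 = -40*I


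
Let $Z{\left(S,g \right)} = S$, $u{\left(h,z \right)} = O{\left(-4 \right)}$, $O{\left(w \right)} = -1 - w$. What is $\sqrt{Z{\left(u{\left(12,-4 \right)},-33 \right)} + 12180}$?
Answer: $\sqrt{12183} \approx 110.38$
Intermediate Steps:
$u{\left(h,z \right)} = 3$ ($u{\left(h,z \right)} = -1 - -4 = -1 + 4 = 3$)
$\sqrt{Z{\left(u{\left(12,-4 \right)},-33 \right)} + 12180} = \sqrt{3 + 12180} = \sqrt{12183}$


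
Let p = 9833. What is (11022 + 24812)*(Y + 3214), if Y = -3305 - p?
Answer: -355616616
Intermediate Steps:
Y = -13138 (Y = -3305 - 1*9833 = -3305 - 9833 = -13138)
(11022 + 24812)*(Y + 3214) = (11022 + 24812)*(-13138 + 3214) = 35834*(-9924) = -355616616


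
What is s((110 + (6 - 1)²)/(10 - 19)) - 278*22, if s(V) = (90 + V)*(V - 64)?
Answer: -12041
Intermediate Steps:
s(V) = (-64 + V)*(90 + V) (s(V) = (90 + V)*(-64 + V) = (-64 + V)*(90 + V))
s((110 + (6 - 1)²)/(10 - 19)) - 278*22 = (-5760 + ((110 + (6 - 1)²)/(10 - 19))² + 26*((110 + (6 - 1)²)/(10 - 19))) - 278*22 = (-5760 + ((110 + 5²)/(-9))² + 26*((110 + 5²)/(-9))) - 6116 = (-5760 + ((110 + 25)*(-⅑))² + 26*((110 + 25)*(-⅑))) - 6116 = (-5760 + (135*(-⅑))² + 26*(135*(-⅑))) - 6116 = (-5760 + (-15)² + 26*(-15)) - 6116 = (-5760 + 225 - 390) - 6116 = -5925 - 6116 = -12041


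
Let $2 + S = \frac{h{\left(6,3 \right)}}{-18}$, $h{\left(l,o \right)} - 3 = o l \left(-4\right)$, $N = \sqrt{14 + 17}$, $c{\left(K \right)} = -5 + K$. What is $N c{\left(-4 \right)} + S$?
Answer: $\frac{11}{6} - 9 \sqrt{31} \approx -48.277$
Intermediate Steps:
$N = \sqrt{31} \approx 5.5678$
$h{\left(l,o \right)} = 3 - 4 l o$ ($h{\left(l,o \right)} = 3 + o l \left(-4\right) = 3 + l o \left(-4\right) = 3 - 4 l o$)
$S = \frac{11}{6}$ ($S = -2 + \frac{3 - 24 \cdot 3}{-18} = -2 + \left(3 - 72\right) \left(- \frac{1}{18}\right) = -2 - - \frac{23}{6} = -2 + \frac{23}{6} = \frac{11}{6} \approx 1.8333$)
$N c{\left(-4 \right)} + S = \sqrt{31} \left(-5 - 4\right) + \frac{11}{6} = \sqrt{31} \left(-9\right) + \frac{11}{6} = - 9 \sqrt{31} + \frac{11}{6} = \frac{11}{6} - 9 \sqrt{31}$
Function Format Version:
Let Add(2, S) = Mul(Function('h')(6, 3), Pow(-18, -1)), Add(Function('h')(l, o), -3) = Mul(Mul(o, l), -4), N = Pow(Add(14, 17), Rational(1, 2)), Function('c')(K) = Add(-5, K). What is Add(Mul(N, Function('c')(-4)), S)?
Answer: Add(Rational(11, 6), Mul(-9, Pow(31, Rational(1, 2)))) ≈ -48.277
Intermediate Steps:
N = Pow(31, Rational(1, 2)) ≈ 5.5678
Function('h')(l, o) = Add(3, Mul(-4, l, o)) (Function('h')(l, o) = Add(3, Mul(Mul(o, l), -4)) = Add(3, Mul(Mul(l, o), -4)) = Add(3, Mul(-4, l, o)))
S = Rational(11, 6) (S = Add(-2, Mul(Add(3, Mul(-4, 6, 3)), Pow(-18, -1))) = Add(-2, Mul(Add(3, -72), Rational(-1, 18))) = Add(-2, Mul(-69, Rational(-1, 18))) = Add(-2, Rational(23, 6)) = Rational(11, 6) ≈ 1.8333)
Add(Mul(N, Function('c')(-4)), S) = Add(Mul(Pow(31, Rational(1, 2)), Add(-5, -4)), Rational(11, 6)) = Add(Mul(Pow(31, Rational(1, 2)), -9), Rational(11, 6)) = Add(Mul(-9, Pow(31, Rational(1, 2))), Rational(11, 6)) = Add(Rational(11, 6), Mul(-9, Pow(31, Rational(1, 2))))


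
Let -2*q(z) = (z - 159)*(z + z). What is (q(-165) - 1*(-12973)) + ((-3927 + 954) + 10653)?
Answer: -32807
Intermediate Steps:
q(z) = -z*(-159 + z) (q(z) = -(z - 159)*(z + z)/2 = -(-159 + z)*2*z/2 = -z*(-159 + z))
(q(-165) - 1*(-12973)) + ((-3927 + 954) + 10653) = (-165*(159 - 1*(-165)) - 1*(-12973)) + ((-3927 + 954) + 10653) = (-165*(159 + 165) + 12973) + (-2973 + 10653) = (-165*324 + 12973) + 7680 = (-53460 + 12973) + 7680 = -40487 + 7680 = -32807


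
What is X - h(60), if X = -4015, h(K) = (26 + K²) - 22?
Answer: -7619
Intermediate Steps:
h(K) = 4 + K²
X - h(60) = -4015 - (4 + 60²) = -4015 - (4 + 3600) = -4015 - 1*3604 = -4015 - 3604 = -7619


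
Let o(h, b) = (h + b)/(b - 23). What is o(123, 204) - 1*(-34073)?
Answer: 6167540/181 ≈ 34075.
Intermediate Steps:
o(h, b) = (b + h)/(-23 + b)
o(123, 204) - 1*(-34073) = (204 + 123)/(-23 + 204) - 1*(-34073) = 327/181 + 34073 = 6167540/181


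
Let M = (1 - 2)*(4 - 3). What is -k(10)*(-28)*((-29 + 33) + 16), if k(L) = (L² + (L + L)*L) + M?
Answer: 167440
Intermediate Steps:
M = -1 (M = -1*1 = -1)
k(L) = -1 + 3*L² (k(L) = (L² + (L + L)*L) - 1 = (L² + (2*L)*L) - 1 = (L² + 2*L²) - 1 = 3*L² - 1 = -1 + 3*L²)
-k(10)*(-28)*((-29 + 33) + 16) = -(-1 + 3*10²)*(-28)*((-29 + 33) + 16) = -(-1 + 3*100)*(-28)*(4 + 16) = -(-1 + 300)*(-28)*20 = -299*(-28)*20 = -(-8372)*20 = -1*(-167440) = 167440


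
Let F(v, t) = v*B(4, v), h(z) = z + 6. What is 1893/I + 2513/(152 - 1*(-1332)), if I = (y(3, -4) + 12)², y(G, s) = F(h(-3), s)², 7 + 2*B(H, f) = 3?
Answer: 102371/40704 ≈ 2.5150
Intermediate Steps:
B(H, f) = -2 (B(H, f) = -7/2 + (½)*3 = -7/2 + 3/2 = -2)
h(z) = 6 + z
F(v, t) = -2*v (F(v, t) = v*(-2) = -2*v)
y(G, s) = 36 (y(G, s) = (-2*(6 - 3))² = (-2*3)² = (-6)² = 36)
I = 2304 (I = (36 + 12)² = 48² = 2304)
1893/I + 2513/(152 - 1*(-1332)) = 1893/2304 + 2513/(152 - 1*(-1332)) = 1893*(1/2304) + 2513/(152 + 1332) = 631/768 + 2513/1484 = 631/768 + 2513*(1/1484) = 631/768 + 359/212 = 102371/40704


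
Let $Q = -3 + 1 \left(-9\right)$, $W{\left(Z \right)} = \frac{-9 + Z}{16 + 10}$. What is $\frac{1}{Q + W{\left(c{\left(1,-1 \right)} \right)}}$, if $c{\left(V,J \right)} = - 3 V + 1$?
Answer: $- \frac{26}{323} \approx -0.080495$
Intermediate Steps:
$c{\left(V,J \right)} = 1 - 3 V$
$W{\left(Z \right)} = - \frac{9}{26} + \frac{Z}{26}$ ($W{\left(Z \right)} = \frac{-9 + Z}{26} = \left(-9 + Z\right) \frac{1}{26} = - \frac{9}{26} + \frac{Z}{26}$)
$Q = -12$ ($Q = -3 - 9 = -12$)
$\frac{1}{Q + W{\left(c{\left(1,-1 \right)} \right)}} = \frac{1}{-12 - \left(\frac{9}{26} - \frac{1 - 3}{26}\right)} = \frac{1}{-12 + \left(- \frac{9}{26} + \frac{1}{26} \left(-2\right)\right)} = \frac{1}{-12 - \frac{11}{26}} = \frac{1}{- \frac{323}{26}} = - \frac{26}{323}$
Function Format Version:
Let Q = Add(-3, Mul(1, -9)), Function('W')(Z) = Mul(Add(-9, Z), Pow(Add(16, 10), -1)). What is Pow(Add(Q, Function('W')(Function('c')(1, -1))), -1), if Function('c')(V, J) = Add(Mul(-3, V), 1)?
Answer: Rational(-26, 323) ≈ -0.080495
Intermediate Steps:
Function('c')(V, J) = Add(1, Mul(-3, V))
Function('W')(Z) = Add(Rational(-9, 26), Mul(Rational(1, 26), Z)) (Function('W')(Z) = Mul(Add(-9, Z), Pow(26, -1)) = Mul(Add(-9, Z), Rational(1, 26)) = Add(Rational(-9, 26), Mul(Rational(1, 26), Z)))
Q = -12 (Q = Add(-3, -9) = -12)
Pow(Add(Q, Function('W')(Function('c')(1, -1))), -1) = Pow(Add(-12, Add(Rational(-9, 26), Mul(Rational(1, 26), Add(1, Mul(-3, 1))))), -1) = Pow(Add(-12, Add(Rational(-9, 26), Mul(Rational(1, 26), Add(1, -3)))), -1) = Pow(Add(-12, Add(Rational(-9, 26), Mul(Rational(1, 26), -2))), -1) = Pow(Add(-12, Add(Rational(-9, 26), Rational(-1, 13))), -1) = Pow(Add(-12, Rational(-11, 26)), -1) = Pow(Rational(-323, 26), -1) = Rational(-26, 323)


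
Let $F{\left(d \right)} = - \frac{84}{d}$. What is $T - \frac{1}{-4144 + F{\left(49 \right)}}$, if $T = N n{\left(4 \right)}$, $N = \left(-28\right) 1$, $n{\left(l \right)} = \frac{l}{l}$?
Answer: $- \frac{812553}{29020} \approx -28.0$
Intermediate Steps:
$n{\left(l \right)} = 1$
$N = -28$
$T = -28$ ($T = \left(-28\right) 1 = -28$)
$T - \frac{1}{-4144 + F{\left(49 \right)}} = -28 - \frac{1}{-4144 - \frac{84}{49}} = -28 - \frac{1}{-4144 - \frac{12}{7}} = -28 - \frac{1}{- \frac{29020}{7}} = -28 - - \frac{7}{29020} = -28 + \frac{7}{29020} = - \frac{812553}{29020}$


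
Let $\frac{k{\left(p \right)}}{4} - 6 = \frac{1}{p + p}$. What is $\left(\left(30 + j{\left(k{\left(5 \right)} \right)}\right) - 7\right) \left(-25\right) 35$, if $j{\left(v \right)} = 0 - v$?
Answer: $1225$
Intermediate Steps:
$k{\left(p \right)} = 24 + \frac{2}{p}$ ($k{\left(p \right)} = 24 + \frac{4}{p + p} = 24 + \frac{4}{2 p} = 24 + 4 \frac{1}{2 p} = 24 + \frac{2}{p}$)
$j{\left(v \right)} = - v$
$\left(\left(30 + j{\left(k{\left(5 \right)} \right)}\right) - 7\right) \left(-25\right) 35 = \left(\left(30 - \left(24 + \frac{2}{5}\right)\right) - 7\right) \left(-25\right) 35 = \left(\left(30 - \frac{122}{5}\right) - 7\right) \left(-25\right) 35 = \left(\frac{28}{5} - 7\right) \left(-25\right) 35 = \left(- \frac{7}{5}\right) \left(-25\right) 35 = 35 \cdot 35 = 1225$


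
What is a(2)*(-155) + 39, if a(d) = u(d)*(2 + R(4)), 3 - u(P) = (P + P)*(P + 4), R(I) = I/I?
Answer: 9804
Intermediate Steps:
R(I) = 1
u(P) = 3 - 2*P*(4 + P) (u(P) = 3 - (P + P)*(P + 4) = 3 - 2*P*(4 + P))
a(d) = 9 - 24*d - 6*d² (a(d) = (3 - 8*d - 2*d²)*(2 + 1) = (3 - 8*d - 2*d²)*3 = 9 - 24*d - 6*d²)
a(2)*(-155) + 39 = (9 - 24*2 - 6*2²)*(-155) + 39 = (9 - 48 - 6*4)*(-155) + 39 = (9 - 48 - 24)*(-155) + 39 = -63*(-155) + 39 = 9765 + 39 = 9804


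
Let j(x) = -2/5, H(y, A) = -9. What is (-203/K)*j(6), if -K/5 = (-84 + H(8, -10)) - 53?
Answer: 203/1825 ≈ 0.11123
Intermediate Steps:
j(x) = -⅖ (j(x) = -2*⅕ = -⅖)
K = 730 (K = -5*((-84 - 9) - 53) = -5*(-93 - 53) = -5*(-146) = 730)
(-203/K)*j(6) = -203/730*(-⅖) = 203/1825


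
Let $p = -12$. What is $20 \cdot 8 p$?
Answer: $-1920$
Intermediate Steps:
$20 \cdot 8 p = 20 \cdot 8 \left(-12\right) = 160 \left(-12\right) = -1920$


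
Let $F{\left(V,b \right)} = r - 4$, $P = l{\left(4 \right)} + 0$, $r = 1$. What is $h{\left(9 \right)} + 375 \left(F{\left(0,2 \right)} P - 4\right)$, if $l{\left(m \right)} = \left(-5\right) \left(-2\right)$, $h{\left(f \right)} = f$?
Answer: $-12741$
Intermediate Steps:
$l{\left(m \right)} = 10$
$P = 10$ ($P = 10 + 0 = 10$)
$F{\left(V,b \right)} = -3$ ($F{\left(V,b \right)} = 1 - 4 = -3$)
$h{\left(9 \right)} + 375 \left(F{\left(0,2 \right)} P - 4\right) = 9 + 375 \left(\left(-3\right) 10 - 4\right) = 9 + 375 \left(-30 - 4\right) = 9 + 375 \left(-34\right) = 9 - 12750 = -12741$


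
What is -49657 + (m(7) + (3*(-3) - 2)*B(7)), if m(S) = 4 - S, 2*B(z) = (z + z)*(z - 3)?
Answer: -49968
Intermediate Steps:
B(z) = z*(-3 + z) (B(z) = ((z + z)*(z - 3))/2 = ((2*z)*(-3 + z))/2 = (2*z*(-3 + z))/2 = z*(-3 + z))
-49657 + (m(7) + (3*(-3) - 2)*B(7)) = -49657 + ((4 - 1*7) + (3*(-3) - 2)*(7*(-3 + 7))) = -49657 + ((4 - 7) + (-9 - 2)*(7*4)) = -49657 + (-3 - 11*28) = -49657 + (-3 - 308) = -49657 - 311 = -49968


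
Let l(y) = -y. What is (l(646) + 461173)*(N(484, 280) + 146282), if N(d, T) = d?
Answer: 67589705682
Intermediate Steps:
(l(646) + 461173)*(N(484, 280) + 146282) = (-1*646 + 461173)*(484 + 146282) = (-646 + 461173)*146766 = 460527*146766 = 67589705682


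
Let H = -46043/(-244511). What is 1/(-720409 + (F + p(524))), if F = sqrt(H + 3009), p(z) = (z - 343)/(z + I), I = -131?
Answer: -13602926737684794/9799664526387380532619 - 154449*sqrt(179906216045062)/19599329052774761065238 ≈ -1.3882e-6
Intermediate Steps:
H = 46043/244511 (H = -46043*(-1/244511) = 46043/244511 ≈ 0.18831)
p(z) = (-343 + z)/(-131 + z) (p(z) = (z - 343)/(z - 131) = (-343 + z)/(-131 + z))
F = sqrt(179906216045062)/244511 (F = sqrt(46043/244511 + 3009) = sqrt(735779642/244511) = sqrt(179906216045062)/244511 ≈ 54.856)
1/(-720409 + (F + p(524))) = 1/(-720409 + (sqrt(179906216045062)/244511 + (-343 + 524)/(-131 + 524))) = 1/(-720409 + (sqrt(179906216045062)/244511 + 181/393)) = 1/(-720409 + (181/393 + sqrt(179906216045062)/244511)) = 1/(-283120556/393 + sqrt(179906216045062)/244511)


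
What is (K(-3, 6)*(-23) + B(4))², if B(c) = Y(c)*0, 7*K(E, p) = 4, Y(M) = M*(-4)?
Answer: 8464/49 ≈ 172.73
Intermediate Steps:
Y(M) = -4*M
K(E, p) = 4/7 (K(E, p) = (⅐)*4 = 4/7)
B(c) = 0 (B(c) = -4*c*0 = 0)
(K(-3, 6)*(-23) + B(4))² = ((4/7)*(-23) + 0)² = (-92/7 + 0)² = (-92/7)² = 8464/49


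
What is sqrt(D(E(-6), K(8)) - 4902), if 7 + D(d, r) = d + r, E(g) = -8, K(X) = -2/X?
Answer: I*sqrt(19669)/2 ≈ 70.123*I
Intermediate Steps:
D(d, r) = -7 + d + r (D(d, r) = -7 + (d + r) = -7 + d + r)
sqrt(D(E(-6), K(8)) - 4902) = sqrt((-7 - 8 - 2/8) - 4902) = sqrt((-7 - 8 - 2*1/8) - 4902) = sqrt((-7 - 8 - 1/4) - 4902) = sqrt(-61/4 - 4902) = sqrt(-19669/4) = I*sqrt(19669)/2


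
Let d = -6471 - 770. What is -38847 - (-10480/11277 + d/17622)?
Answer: -285908795063/7360122 ≈ -38846.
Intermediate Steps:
d = -7241
-38847 - (-10480/11277 + d/17622) = -38847 - (-10480/11277 - 7241/17622) = -38847 - 1*(-9864271/7360122) = -38847 + 9864271/7360122 = -285908795063/7360122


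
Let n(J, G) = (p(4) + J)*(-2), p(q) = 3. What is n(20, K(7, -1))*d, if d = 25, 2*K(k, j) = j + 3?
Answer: -1150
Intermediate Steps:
K(k, j) = 3/2 + j/2 (K(k, j) = (j + 3)/2 = (3 + j)/2 = 3/2 + j/2)
n(J, G) = -6 - 2*J (n(J, G) = (3 + J)*(-2) = -6 - 2*J)
n(20, K(7, -1))*d = (-6 - 2*20)*25 = (-6 - 40)*25 = -46*25 = -1150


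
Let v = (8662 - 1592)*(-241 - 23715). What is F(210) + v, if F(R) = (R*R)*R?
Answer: -160107920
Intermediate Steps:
F(R) = R³ (F(R) = R²*R = R³)
v = -169368920 (v = 7070*(-23956) = -169368920)
F(210) + v = 210³ - 169368920 = 9261000 - 169368920 = -160107920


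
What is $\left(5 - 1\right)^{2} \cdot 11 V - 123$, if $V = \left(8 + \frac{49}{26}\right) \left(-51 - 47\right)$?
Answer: $- \frac{2217967}{13} \approx -1.7061 \cdot 10^{5}$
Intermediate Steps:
$V = - \frac{12593}{13}$ ($V = \left(8 + 49 \cdot \frac{1}{26}\right) \left(-98\right) = \left(8 + \frac{49}{26}\right) \left(-98\right) = \frac{257}{26} \left(-98\right) = - \frac{12593}{13} \approx -968.69$)
$\left(5 - 1\right)^{2} \cdot 11 V - 123 = \left(5 - 1\right)^{2} \cdot 11 \left(- \frac{12593}{13}\right) - 123 = 4^{2} \cdot 11 \left(- \frac{12593}{13}\right) - 123 = 16 \cdot 11 \left(- \frac{12593}{13}\right) - 123 = 176 \left(- \frac{12593}{13}\right) - 123 = - \frac{2216368}{13} - 123 = - \frac{2217967}{13}$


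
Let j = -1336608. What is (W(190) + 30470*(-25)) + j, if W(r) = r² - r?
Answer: -2062448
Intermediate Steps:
(W(190) + 30470*(-25)) + j = (190*(-1 + 190) + 30470*(-25)) - 1336608 = (190*189 - 761750) - 1336608 = (35910 - 761750) - 1336608 = -725840 - 1336608 = -2062448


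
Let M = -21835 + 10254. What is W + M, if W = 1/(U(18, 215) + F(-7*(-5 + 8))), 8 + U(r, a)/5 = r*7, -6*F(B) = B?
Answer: -13746645/1187 ≈ -11581.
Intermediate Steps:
M = -11581
F(B) = -B/6
U(r, a) = -40 + 35*r (U(r, a) = -40 + 5*(r*7) = -40 + 5*(7*r) = -40 + 35*r)
W = 2/1187 (W = 1/((-40 + 35*18) - (-7)*(-5 + 8)/6) = 1/((-40 + 630) - (-7)*3/6) = 1/(590 - 1/6*(-21)) = 1/(590 + 7/2) = 1/(1187/2) = 2/1187 ≈ 0.0016849)
W + M = 2/1187 - 11581 = -13746645/1187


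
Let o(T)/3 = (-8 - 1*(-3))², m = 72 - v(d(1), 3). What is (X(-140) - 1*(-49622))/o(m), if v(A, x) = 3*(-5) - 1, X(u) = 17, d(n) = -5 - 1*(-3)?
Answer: 49639/75 ≈ 661.85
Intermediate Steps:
d(n) = -2 (d(n) = -5 + 3 = -2)
v(A, x) = -16 (v(A, x) = -15 - 1 = -16)
m = 88 (m = 72 - 1*(-16) = 72 + 16 = 88)
o(T) = 75 (o(T) = 3*(-8 - 1*(-3))² = 3*(-8 + 3)² = 3*(-5)² = 3*25 = 75)
(X(-140) - 1*(-49622))/o(m) = (17 - 1*(-49622))/75 = (17 + 49622)*(1/75) = 49639*(1/75) = 49639/75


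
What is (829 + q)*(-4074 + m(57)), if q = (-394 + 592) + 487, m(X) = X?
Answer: -6081738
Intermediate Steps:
q = 685 (q = 198 + 487 = 685)
(829 + q)*(-4074 + m(57)) = (829 + 685)*(-4074 + 57) = 1514*(-4017) = -6081738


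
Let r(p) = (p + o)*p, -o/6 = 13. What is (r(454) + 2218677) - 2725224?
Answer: -335843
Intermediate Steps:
o = -78 (o = -6*13 = -78)
r(p) = p*(-78 + p) (r(p) = (p - 78)*p = (-78 + p)*p = p*(-78 + p))
(r(454) + 2218677) - 2725224 = (454*(-78 + 454) + 2218677) - 2725224 = (454*376 + 2218677) - 2725224 = (170704 + 2218677) - 2725224 = 2389381 - 2725224 = -335843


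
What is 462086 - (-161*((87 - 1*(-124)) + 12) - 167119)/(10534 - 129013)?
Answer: 18249094724/39493 ≈ 4.6208e+5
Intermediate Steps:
462086 - (-161*((87 - 1*(-124)) + 12) - 167119)/(10534 - 129013) = 462086 - (-161*((87 + 124) + 12) - 167119)/(-118479) = 462086 - (-161*(211 + 12) - 167119)*(-1)/118479 = 462086 - (-161*223 - 167119)*(-1)/118479 = 462086 - (-35903 - 167119)*(-1)/118479 = 462086 - (-203022)*(-1)/118479 = 462086 - 1*67674/39493 = 462086 - 67674/39493 = 18249094724/39493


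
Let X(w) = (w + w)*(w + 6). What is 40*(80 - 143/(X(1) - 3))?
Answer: 2680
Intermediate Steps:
X(w) = 2*w*(6 + w) (X(w) = (2*w)*(6 + w) = 2*w*(6 + w))
40*(80 - 143/(X(1) - 3)) = 40*(80 - 143/(2*1*(6 + 1) - 3)) = 40*(80 - 143/(2*1*7 - 3)) = 40*(80 - 143/(14 - 3)) = 40*(80 - 143/(1*11)) = 40*(80 - 143/11) = 40*(80 - 143*1/11) = 40*(80 - 13) = 40*67 = 2680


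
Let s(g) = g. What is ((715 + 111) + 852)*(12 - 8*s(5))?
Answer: -46984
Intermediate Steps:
((715 + 111) + 852)*(12 - 8*s(5)) = ((715 + 111) + 852)*(12 - 8*5) = (826 + 852)*(12 - 40) = 1678*(-28) = -46984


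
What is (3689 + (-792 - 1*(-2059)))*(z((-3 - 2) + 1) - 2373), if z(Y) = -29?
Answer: -11904312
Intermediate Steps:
(3689 + (-792 - 1*(-2059)))*(z((-3 - 2) + 1) - 2373) = (3689 + (-792 - 1*(-2059)))*(-29 - 2373) = (3689 + (-792 + 2059))*(-2402) = (3689 + 1267)*(-2402) = 4956*(-2402) = -11904312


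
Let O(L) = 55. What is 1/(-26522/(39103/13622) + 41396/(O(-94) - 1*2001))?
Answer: -38047219/352337405426 ≈ -0.00010799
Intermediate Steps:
1/(-26522/(39103/13622) + 41396/(O(-94) - 1*2001)) = 1/(-26522/(39103/13622) + 41396/(55 - 1*2001)) = 1/(-26522/(39103*(1/13622)) + 41396/(55 - 2001)) = 1/(-26522/39103/13622 + 41396/(-1946)) = 1/(-26522*13622/39103 + 41396*(-1/1946)) = 1/(-361282684/39103 - 20698/973) = 1/(-352337405426/38047219) = -38047219/352337405426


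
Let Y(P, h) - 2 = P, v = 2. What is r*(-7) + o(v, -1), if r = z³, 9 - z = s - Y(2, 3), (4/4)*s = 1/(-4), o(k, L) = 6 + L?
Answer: -1041819/64 ≈ -16278.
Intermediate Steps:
Y(P, h) = 2 + P
s = -¼ (s = 1/(-4) = -¼ ≈ -0.25000)
z = 53/4 (z = 9 - (-¼ - (2 + 2)) = 9 - (-¼ - 1*4) = 9 - (-¼ - 4) = 9 - 1*(-17/4) = 9 + 17/4 = 53/4 ≈ 13.250)
r = 148877/64 (r = (53/4)³ = 148877/64 ≈ 2326.2)
r*(-7) + o(v, -1) = (148877/64)*(-7) + (6 - 1) = -1042139/64 + 5 = -1041819/64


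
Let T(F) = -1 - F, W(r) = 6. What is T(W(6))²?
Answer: 49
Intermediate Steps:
T(W(6))² = (-1 - 1*6)² = (-1 - 6)² = (-7)² = 49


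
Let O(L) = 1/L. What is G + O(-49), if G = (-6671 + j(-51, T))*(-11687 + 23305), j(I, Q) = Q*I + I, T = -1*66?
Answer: -1910510393/49 ≈ -3.8990e+7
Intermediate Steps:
T = -66
j(I, Q) = I + I*Q (j(I, Q) = I*Q + I = I + I*Q)
G = -38990008 (G = (-6671 - 51*(1 - 66))*(-11687 + 23305) = (-6671 - 51*(-65))*11618 = (-6671 + 3315)*11618 = -3356*11618 = -38990008)
G + O(-49) = -38990008 + 1/(-49) = -38990008 - 1/49 = -1910510393/49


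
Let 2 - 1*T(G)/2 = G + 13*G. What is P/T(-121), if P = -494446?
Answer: -247223/1696 ≈ -145.77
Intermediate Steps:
T(G) = 4 - 28*G (T(G) = 4 - 2*(G + 13*G) = 4 - 28*G)
P/T(-121) = -494446/(4 - 28*(-121)) = -494446/(4 + 3388) = -494446/3392 = -494446*1/3392 = -247223/1696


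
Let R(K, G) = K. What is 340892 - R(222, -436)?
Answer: 340670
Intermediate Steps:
340892 - R(222, -436) = 340892 - 1*222 = 340892 - 222 = 340670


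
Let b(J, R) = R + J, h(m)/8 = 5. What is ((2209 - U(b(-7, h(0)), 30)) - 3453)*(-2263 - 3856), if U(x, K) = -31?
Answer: 7422347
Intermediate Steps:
h(m) = 40 (h(m) = 8*5 = 40)
b(J, R) = J + R
((2209 - U(b(-7, h(0)), 30)) - 3453)*(-2263 - 3856) = ((2209 - 1*(-31)) - 3453)*(-2263 - 3856) = ((2209 + 31) - 3453)*(-6119) = (2240 - 3453)*(-6119) = -1213*(-6119) = 7422347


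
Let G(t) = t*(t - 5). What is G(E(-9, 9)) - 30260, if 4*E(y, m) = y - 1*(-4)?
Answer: -484035/16 ≈ -30252.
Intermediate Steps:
E(y, m) = 1 + y/4 (E(y, m) = (y - 1*(-4))/4 = (y + 4)/4 = (4 + y)/4 = 1 + y/4)
G(t) = t*(-5 + t)
G(E(-9, 9)) - 30260 = (1 + (¼)*(-9))*(-5 + (1 + (¼)*(-9))) - 30260 = (1 - 9/4)*(-5 + (1 - 9/4)) - 30260 = -5*(-5 - 5/4)/4 - 30260 = -5/4*(-25/4) - 30260 = 125/16 - 30260 = -484035/16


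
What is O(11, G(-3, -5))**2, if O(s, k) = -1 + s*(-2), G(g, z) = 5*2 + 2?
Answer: 529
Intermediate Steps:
G(g, z) = 12 (G(g, z) = 10 + 2 = 12)
O(s, k) = -1 - 2*s
O(11, G(-3, -5))**2 = (-1 - 2*11)**2 = (-1 - 22)**2 = (-23)**2 = 529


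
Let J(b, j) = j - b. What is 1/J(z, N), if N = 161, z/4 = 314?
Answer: -1/1095 ≈ -0.00091324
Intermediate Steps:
z = 1256 (z = 4*314 = 1256)
1/J(z, N) = 1/(161 - 1*1256) = 1/(161 - 1256) = 1/(-1095) = -1/1095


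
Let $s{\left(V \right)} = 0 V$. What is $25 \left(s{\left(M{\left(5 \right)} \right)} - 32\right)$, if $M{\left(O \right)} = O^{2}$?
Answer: $-800$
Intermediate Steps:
$s{\left(V \right)} = 0$
$25 \left(s{\left(M{\left(5 \right)} \right)} - 32\right) = 25 \left(0 - 32\right) = 25 \left(-32\right) = -800$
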